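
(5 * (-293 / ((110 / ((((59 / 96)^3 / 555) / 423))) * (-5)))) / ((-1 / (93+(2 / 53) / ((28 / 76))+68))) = -399629128127 / 941826996633600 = -0.00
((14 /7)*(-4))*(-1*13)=104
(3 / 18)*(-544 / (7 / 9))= -816 / 7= -116.57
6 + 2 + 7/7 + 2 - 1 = 10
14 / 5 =2.80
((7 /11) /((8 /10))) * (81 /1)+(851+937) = 81507 /44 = 1852.43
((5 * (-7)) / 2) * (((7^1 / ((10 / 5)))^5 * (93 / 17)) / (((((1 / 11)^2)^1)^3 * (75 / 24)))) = -19383281348277 / 680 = -28504825512.17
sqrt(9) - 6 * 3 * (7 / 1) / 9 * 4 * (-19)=1067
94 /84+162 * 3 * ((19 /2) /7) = 27749 /42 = 660.69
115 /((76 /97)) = 11155 /76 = 146.78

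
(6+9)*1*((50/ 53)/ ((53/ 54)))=40500/ 2809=14.42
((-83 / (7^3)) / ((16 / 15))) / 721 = -1245 / 3956848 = -0.00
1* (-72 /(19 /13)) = -936 /19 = -49.26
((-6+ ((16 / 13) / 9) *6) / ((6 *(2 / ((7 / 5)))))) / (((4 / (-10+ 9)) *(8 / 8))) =707 / 4680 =0.15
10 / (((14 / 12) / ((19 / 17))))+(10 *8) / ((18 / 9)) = 5900 / 119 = 49.58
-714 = -714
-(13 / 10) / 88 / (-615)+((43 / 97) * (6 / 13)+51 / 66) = 666996193 / 682453200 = 0.98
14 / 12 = 7 / 6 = 1.17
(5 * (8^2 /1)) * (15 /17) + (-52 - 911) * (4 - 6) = 2208.35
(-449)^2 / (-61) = -3304.93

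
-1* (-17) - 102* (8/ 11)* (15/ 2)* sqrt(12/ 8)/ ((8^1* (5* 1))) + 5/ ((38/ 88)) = 543/ 19 - 153* sqrt(6)/ 22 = 11.54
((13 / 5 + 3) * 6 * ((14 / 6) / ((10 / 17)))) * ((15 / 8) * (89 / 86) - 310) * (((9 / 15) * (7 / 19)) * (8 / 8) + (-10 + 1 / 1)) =774962391 / 2150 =360447.62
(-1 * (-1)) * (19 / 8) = 19 / 8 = 2.38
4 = 4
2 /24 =1 /12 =0.08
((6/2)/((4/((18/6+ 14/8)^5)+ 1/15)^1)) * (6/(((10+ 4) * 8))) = 334273365/142102184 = 2.35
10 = 10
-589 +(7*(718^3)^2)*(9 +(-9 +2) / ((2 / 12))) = -31648901837737297933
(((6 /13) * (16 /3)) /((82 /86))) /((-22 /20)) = -13760 /5863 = -2.35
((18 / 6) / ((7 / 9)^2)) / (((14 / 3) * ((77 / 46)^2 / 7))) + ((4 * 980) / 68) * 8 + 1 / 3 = 6877328159 / 14816571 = 464.16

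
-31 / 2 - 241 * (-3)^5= 117095 / 2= 58547.50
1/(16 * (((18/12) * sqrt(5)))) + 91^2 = sqrt(5)/120 + 8281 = 8281.02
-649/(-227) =649/227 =2.86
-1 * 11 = -11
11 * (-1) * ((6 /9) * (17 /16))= -187 /24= -7.79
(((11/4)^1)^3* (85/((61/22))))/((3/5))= 1062.57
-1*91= -91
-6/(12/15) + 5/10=-7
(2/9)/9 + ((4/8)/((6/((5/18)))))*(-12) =-41/162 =-0.25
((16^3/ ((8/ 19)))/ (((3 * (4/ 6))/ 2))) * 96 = 933888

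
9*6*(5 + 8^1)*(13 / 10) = 4563 / 5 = 912.60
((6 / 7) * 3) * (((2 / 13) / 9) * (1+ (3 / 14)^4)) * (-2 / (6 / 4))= -38497 / 655473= -0.06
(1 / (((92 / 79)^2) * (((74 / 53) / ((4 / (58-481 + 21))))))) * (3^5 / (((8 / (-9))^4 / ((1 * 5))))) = -10.23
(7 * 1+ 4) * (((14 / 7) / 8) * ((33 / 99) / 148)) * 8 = 11 / 222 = 0.05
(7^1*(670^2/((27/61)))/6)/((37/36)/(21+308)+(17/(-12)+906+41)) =63062818700/50397867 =1251.30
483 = 483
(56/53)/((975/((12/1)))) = 224/17225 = 0.01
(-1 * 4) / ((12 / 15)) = -5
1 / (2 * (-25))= -1 / 50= -0.02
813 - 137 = 676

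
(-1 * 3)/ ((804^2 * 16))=-1/ 3447552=-0.00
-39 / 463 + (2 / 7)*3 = 2505 / 3241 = 0.77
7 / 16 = 0.44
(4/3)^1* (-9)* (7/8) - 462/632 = -3549/316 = -11.23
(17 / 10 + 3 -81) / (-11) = 763 / 110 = 6.94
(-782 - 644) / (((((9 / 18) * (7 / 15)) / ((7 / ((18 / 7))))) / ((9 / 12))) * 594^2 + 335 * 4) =-24955 / 729122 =-0.03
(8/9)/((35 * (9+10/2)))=4/2205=0.00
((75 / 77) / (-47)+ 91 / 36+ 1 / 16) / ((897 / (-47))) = -1339087 / 9945936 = -0.13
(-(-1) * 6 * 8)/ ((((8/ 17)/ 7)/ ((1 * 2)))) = 1428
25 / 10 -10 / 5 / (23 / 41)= -49 / 46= -1.07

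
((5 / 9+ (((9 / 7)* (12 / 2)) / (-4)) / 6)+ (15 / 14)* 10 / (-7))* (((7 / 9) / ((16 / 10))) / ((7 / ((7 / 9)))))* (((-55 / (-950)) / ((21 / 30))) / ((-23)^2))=-125785 / 11489016672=-0.00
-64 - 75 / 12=-281 / 4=-70.25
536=536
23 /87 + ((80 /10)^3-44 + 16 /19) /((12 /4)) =258769 /1653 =156.55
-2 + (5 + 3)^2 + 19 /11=701 /11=63.73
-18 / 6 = -3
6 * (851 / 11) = 5106 / 11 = 464.18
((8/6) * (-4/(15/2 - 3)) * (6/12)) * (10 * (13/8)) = -260/27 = -9.63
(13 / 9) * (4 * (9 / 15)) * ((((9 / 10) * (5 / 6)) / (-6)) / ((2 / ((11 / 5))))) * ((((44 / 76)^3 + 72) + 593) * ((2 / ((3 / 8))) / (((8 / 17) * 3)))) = -1197.84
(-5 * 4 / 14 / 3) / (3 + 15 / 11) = -55 / 504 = -0.11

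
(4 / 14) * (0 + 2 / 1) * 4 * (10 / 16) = 10 / 7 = 1.43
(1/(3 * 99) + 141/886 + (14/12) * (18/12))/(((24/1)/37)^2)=1377929987/303139584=4.55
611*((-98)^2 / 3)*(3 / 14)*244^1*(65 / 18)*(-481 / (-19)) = 1598761162180 / 171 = 9349480480.58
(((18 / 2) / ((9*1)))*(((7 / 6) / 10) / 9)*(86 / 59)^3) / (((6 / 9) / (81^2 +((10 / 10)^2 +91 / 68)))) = 82797238181 / 209486580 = 395.24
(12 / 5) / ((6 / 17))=34 / 5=6.80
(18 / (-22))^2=81 / 121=0.67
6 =6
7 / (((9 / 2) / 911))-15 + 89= 13420 / 9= 1491.11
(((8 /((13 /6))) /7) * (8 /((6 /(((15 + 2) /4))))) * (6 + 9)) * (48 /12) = 16320 /91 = 179.34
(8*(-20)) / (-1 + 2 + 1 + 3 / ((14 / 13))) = -2240 / 67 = -33.43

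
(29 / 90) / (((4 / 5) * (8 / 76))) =551 / 144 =3.83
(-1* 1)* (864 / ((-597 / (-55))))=-15840 / 199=-79.60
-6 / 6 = -1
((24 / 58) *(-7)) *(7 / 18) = -98 / 87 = -1.13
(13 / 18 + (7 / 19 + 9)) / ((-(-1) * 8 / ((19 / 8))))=3451 / 1152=3.00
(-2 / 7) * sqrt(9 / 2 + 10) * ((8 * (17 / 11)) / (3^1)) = -136 * sqrt(58) / 231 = -4.48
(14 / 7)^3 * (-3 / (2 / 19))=-228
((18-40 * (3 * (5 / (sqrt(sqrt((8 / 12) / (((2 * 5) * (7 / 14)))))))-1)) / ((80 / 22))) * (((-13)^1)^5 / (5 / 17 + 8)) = 11509492.26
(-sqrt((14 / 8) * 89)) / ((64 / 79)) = -79 * sqrt(623) / 128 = -15.40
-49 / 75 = -0.65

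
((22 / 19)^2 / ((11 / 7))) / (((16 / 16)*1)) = 308 / 361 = 0.85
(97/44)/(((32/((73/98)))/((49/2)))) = 7081/5632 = 1.26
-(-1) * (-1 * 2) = -2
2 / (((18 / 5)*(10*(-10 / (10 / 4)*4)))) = -1 / 288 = -0.00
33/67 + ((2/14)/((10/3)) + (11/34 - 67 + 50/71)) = -185213444/2830415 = -65.44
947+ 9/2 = 1903/2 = 951.50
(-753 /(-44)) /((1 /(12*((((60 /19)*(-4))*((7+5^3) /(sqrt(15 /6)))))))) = -1301184*sqrt(10) /19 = -216563.43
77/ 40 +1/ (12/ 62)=851/ 120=7.09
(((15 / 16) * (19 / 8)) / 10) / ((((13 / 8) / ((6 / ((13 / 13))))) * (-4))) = -171 / 832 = -0.21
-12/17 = -0.71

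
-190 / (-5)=38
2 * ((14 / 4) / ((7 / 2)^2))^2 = 8 / 49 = 0.16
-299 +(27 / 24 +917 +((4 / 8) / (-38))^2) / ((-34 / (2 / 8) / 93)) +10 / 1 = -720207367 / 785536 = -916.84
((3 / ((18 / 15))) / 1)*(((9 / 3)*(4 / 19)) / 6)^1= 0.26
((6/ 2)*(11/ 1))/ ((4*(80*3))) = 11/ 320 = 0.03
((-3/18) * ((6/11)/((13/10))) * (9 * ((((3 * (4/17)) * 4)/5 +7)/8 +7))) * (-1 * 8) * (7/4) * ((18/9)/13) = 340389/31603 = 10.77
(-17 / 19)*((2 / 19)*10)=-0.94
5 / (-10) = -1 / 2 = -0.50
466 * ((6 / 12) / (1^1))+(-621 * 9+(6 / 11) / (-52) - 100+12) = -1556987 / 286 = -5444.01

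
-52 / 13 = -4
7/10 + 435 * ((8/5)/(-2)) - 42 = -3893/10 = -389.30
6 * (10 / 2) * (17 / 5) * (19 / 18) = 323 / 3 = 107.67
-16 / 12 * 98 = -392 / 3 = -130.67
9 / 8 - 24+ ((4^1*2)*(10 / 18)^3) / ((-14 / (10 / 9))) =-8444641 / 367416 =-22.98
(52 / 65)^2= 16 / 25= 0.64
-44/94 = -22/47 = -0.47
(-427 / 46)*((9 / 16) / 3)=-1281 / 736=-1.74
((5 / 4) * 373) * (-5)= -2331.25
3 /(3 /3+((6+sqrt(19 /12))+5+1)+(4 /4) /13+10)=140400 /1076789 - 1014*sqrt(57) /1076789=0.12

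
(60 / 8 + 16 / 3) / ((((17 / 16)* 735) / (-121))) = -10648 / 5355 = -1.99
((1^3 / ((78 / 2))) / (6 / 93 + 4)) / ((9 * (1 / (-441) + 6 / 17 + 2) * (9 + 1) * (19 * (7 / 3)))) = 0.00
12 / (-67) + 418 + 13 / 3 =84853 / 201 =422.15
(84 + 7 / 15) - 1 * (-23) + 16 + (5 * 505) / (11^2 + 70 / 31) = 8250617 / 57315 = 143.95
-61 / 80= -0.76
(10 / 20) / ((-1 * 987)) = -1 / 1974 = -0.00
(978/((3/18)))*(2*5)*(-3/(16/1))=-11002.50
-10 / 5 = -2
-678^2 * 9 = -4137156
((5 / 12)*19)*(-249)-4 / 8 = -7887 / 4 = -1971.75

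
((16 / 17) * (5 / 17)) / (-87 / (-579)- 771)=-0.00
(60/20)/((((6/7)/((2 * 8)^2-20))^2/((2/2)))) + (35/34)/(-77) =255171209/1122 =227425.32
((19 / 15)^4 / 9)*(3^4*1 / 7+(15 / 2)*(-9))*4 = -7558618 / 118125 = -63.99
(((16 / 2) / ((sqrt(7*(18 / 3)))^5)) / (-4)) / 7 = -sqrt(42) / 259308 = -0.00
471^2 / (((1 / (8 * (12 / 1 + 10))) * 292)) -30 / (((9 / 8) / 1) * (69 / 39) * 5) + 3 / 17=11449414675 / 85629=133709.55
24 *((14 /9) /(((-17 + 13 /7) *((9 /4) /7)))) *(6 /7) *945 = -329280 /53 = -6212.83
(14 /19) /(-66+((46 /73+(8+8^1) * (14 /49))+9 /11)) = -78694 /6405831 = -0.01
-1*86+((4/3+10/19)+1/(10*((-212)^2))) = -2155514183/25618080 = -84.14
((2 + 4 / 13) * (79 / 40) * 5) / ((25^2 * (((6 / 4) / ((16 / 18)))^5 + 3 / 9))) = 186384384 / 71654857625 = 0.00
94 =94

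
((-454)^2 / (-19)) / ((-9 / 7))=1442812 / 171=8437.50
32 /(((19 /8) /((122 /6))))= 15616 /57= 273.96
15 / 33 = 5 / 11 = 0.45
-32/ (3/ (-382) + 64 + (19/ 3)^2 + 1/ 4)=-220032/ 717533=-0.31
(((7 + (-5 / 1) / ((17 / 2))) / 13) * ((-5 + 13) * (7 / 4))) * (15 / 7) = 3270 / 221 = 14.80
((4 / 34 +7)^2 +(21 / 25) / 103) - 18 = 24311494 / 744175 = 32.67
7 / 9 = 0.78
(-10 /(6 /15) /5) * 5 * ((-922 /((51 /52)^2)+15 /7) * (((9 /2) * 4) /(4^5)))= 435315025 /1035776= 420.28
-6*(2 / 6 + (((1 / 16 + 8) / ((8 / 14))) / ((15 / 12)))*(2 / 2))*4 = -2789 / 10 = -278.90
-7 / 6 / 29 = -7 / 174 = -0.04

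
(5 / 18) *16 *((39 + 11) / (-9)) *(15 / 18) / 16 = -625 / 486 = -1.29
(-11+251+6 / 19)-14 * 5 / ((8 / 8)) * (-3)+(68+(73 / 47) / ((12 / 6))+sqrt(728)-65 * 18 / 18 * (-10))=2 * sqrt(182)+2087999 / 1786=1196.07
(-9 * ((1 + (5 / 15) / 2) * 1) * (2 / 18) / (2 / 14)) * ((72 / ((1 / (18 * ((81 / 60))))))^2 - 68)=-24998429.31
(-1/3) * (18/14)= -3/7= -0.43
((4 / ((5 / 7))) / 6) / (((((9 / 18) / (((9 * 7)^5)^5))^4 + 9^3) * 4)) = 16036947876072642781083972019898162804759429591258330525793689570069216188036709799035387675687473525515899180377317157894183405679064189357262005403278951736052731423012196985941352 / 50104007149958385374615209725024688648584103594402812657015427271059108290337549043557704066755006571861816439264560891877970154600161974463331436881387239209639033745896678297505338325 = 0.00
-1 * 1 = -1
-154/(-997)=154/997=0.15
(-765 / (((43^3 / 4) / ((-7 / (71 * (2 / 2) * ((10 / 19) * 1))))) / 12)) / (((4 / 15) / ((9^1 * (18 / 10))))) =29668842 / 5644997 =5.26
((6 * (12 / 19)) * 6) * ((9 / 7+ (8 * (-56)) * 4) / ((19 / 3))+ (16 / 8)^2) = -16015536 / 2527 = -6337.77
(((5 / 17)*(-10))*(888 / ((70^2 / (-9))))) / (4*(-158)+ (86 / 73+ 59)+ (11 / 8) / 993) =-2317328352 / 276227455637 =-0.01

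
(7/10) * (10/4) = 1.75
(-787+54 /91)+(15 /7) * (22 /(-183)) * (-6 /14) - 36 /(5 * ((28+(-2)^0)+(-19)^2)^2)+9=-49080524739 /63142625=-777.30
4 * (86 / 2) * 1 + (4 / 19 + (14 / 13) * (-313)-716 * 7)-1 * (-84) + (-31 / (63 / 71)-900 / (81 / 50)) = -88438741 / 15561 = -5683.36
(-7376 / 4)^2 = 3400336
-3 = -3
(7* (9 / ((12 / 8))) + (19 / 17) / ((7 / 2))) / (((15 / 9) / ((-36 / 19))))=-543888 / 11305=-48.11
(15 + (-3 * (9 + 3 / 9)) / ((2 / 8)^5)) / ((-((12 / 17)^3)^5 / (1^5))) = 82028457387116791180001 / 15407021574586368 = 5324095.70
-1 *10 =-10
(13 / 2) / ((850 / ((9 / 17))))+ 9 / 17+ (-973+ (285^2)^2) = 190667739958217 / 28900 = 6597499652.53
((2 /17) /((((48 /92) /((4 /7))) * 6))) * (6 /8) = 23 /1428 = 0.02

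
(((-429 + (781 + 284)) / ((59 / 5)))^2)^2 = 102260633760000 / 12117361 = 8439183.56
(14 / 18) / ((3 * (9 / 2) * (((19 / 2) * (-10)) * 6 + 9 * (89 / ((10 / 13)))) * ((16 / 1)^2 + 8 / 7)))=0.00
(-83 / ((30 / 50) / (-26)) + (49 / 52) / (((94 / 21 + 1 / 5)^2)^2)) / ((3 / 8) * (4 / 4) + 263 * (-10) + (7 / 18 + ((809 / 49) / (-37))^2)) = -643128644737573918227570 / 470104191264703904469509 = -1.37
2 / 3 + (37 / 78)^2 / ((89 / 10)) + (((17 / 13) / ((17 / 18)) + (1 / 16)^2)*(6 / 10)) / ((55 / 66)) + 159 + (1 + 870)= 446909029457 / 433180800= 1031.69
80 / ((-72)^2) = 5 / 324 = 0.02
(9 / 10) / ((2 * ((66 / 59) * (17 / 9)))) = 1593 / 7480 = 0.21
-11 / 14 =-0.79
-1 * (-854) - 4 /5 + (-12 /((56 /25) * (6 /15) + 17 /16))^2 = 68332764474 /76714445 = 890.74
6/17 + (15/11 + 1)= 508/187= 2.72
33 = 33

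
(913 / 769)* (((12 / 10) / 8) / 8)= 2739 / 123040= 0.02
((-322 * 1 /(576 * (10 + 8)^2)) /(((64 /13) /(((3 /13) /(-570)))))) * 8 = 161 /141834240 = 0.00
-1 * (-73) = 73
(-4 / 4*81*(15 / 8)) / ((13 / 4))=-1215 / 26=-46.73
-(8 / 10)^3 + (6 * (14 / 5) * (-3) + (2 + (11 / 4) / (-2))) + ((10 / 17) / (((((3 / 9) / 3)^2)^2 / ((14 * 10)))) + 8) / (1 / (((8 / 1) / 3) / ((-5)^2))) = 57584.45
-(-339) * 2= 678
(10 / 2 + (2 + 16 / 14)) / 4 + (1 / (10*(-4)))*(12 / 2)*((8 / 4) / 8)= 1119 / 560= 2.00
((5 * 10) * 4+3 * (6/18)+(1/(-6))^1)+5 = 1235/6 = 205.83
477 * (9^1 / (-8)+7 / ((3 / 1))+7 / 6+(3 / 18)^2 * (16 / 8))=9275 / 8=1159.38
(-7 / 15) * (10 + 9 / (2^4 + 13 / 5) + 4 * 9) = -10087 / 465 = -21.69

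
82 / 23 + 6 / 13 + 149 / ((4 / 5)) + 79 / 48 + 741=13389305 / 14352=932.92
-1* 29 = -29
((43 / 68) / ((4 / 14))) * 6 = 903 / 68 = 13.28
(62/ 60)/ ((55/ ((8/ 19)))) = 124/ 15675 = 0.01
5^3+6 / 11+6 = 1447 / 11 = 131.55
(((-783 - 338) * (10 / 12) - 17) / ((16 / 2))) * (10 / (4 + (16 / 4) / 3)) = -28535 / 128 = -222.93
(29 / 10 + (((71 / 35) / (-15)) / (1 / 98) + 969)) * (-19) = -2732143 / 150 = -18214.29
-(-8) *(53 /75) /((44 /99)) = 318 /25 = 12.72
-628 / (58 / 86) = -27004 / 29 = -931.17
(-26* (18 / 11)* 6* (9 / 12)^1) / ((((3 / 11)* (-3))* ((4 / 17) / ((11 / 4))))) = 2734.88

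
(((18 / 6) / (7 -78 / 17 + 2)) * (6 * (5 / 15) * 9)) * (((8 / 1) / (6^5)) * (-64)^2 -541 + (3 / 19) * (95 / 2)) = -4372961 / 675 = -6478.46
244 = 244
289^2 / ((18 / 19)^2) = 30151081 / 324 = 93058.89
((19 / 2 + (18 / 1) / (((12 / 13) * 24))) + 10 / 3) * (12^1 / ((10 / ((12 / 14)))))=393 / 28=14.04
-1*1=-1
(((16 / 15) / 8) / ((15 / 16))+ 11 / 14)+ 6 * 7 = 135223 / 3150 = 42.93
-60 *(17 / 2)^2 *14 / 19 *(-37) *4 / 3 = 157581.05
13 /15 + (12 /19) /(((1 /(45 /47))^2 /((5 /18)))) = 1.03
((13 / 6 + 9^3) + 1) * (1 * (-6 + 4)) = -4393 / 3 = -1464.33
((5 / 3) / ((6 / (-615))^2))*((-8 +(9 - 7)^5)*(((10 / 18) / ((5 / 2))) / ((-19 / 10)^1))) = -8405000 / 171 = -49152.05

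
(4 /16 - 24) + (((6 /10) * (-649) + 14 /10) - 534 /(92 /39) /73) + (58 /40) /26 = -362149379 /873080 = -414.80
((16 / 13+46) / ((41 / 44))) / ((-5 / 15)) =-81048 / 533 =-152.06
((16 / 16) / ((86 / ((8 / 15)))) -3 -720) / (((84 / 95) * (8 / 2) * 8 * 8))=-8860289 / 2774016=-3.19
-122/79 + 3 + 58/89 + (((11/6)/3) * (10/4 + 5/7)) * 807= 312485811/196868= 1587.29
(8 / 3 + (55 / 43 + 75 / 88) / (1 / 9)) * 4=248027 / 2838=87.39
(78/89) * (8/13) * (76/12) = 304/89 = 3.42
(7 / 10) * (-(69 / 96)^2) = -3703 / 10240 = -0.36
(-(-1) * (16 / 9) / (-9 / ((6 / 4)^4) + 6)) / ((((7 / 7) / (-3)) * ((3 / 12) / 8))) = -768 / 19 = -40.42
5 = 5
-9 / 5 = -1.80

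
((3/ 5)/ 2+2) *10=23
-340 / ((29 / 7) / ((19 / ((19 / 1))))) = -2380 / 29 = -82.07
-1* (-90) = 90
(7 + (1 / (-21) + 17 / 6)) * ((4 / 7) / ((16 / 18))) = 1233 / 196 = 6.29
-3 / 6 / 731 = -1 / 1462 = -0.00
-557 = -557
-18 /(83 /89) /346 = -801 /14359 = -0.06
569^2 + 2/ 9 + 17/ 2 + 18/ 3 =5827963/ 18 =323775.72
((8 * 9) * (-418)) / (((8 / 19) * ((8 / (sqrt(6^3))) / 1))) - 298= -107217 * sqrt(6) / 2 - 298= -131611.47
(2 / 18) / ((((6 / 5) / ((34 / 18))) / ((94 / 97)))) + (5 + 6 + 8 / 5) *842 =1250367241 / 117855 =10609.37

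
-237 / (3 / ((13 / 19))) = -1027 / 19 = -54.05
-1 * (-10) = 10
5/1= 5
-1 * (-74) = 74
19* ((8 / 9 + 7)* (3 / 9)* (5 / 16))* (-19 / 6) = -128155 / 2592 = -49.44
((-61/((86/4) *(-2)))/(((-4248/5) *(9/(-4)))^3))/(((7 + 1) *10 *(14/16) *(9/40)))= 7625/591357476931102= 0.00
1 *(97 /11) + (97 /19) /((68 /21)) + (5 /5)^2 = 161943 /14212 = 11.39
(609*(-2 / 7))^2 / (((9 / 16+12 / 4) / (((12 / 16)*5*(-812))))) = -491682240 / 19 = -25878012.63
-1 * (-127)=127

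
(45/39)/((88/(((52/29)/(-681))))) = -5/144826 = -0.00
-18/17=-1.06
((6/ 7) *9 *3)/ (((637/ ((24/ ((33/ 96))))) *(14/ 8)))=497664/ 343343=1.45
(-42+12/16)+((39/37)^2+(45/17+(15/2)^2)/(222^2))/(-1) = -15774337/372368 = -42.36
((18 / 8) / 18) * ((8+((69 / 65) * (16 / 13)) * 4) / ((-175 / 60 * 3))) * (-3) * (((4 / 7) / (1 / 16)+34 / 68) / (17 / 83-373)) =-115951 / 7908355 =-0.01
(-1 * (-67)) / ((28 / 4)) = 67 / 7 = 9.57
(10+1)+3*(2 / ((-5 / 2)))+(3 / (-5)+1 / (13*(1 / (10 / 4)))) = 8.19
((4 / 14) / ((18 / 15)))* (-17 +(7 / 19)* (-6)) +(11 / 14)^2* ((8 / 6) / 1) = -3492 / 931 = -3.75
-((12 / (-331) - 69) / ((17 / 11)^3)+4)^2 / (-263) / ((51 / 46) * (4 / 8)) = 52594728874938812 / 35471164013164317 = 1.48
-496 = -496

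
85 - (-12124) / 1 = 12209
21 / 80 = 0.26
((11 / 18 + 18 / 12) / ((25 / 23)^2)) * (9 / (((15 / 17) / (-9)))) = -512601 / 3125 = -164.03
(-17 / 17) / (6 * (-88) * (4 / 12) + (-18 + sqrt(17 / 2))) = sqrt(34) / 75255 + 388 / 75255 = 0.01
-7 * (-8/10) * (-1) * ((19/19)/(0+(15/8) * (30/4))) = -448/1125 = -0.40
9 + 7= 16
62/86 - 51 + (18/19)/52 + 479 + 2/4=4558949/10621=429.24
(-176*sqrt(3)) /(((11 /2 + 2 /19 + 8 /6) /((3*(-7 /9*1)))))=6688*sqrt(3) /113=102.51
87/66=29/22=1.32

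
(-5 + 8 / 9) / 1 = -37 / 9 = -4.11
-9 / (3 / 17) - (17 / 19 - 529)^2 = -100699567 / 361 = -278946.17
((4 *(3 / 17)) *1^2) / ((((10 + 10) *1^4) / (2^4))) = 48 / 85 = 0.56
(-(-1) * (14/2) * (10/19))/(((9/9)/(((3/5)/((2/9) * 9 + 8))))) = 21/95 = 0.22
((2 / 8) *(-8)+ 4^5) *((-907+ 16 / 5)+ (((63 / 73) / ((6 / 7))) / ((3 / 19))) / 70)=-1847181 / 2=-923590.50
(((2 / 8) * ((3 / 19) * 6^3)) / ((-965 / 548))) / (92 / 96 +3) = -2130624 / 1741825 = -1.22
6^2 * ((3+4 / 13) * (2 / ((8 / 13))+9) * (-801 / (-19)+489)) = 191374596 / 247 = 774795.94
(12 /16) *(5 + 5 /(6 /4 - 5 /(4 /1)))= 75 /4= 18.75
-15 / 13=-1.15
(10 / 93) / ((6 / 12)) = 20 / 93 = 0.22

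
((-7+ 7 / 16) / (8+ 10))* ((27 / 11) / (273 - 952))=45 / 34144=0.00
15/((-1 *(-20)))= 3/4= 0.75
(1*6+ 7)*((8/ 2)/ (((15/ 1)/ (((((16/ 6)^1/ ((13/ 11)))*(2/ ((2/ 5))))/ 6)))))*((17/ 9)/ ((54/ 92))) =137632/ 6561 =20.98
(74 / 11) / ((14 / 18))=666 / 77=8.65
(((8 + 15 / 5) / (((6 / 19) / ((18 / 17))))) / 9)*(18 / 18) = 209 / 51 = 4.10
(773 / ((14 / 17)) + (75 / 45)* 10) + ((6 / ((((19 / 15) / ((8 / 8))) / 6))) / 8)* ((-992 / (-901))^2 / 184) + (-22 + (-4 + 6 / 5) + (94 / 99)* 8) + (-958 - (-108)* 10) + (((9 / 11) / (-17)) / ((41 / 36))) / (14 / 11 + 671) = 1060.13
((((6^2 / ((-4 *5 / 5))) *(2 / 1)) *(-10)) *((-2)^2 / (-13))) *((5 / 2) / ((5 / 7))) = -2520 / 13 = -193.85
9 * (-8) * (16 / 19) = -1152 / 19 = -60.63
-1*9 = -9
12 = 12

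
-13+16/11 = -127/11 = -11.55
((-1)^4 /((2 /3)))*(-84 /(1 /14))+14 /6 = -5285 /3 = -1761.67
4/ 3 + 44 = 136/ 3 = 45.33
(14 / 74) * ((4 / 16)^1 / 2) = 7 / 296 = 0.02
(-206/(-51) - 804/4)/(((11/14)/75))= -18800.80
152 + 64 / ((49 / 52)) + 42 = 12834 / 49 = 261.92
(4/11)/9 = 4/99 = 0.04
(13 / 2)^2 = 169 / 4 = 42.25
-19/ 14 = -1.36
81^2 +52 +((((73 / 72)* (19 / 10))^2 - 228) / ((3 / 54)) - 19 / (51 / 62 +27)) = 341151187 / 132480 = 2575.11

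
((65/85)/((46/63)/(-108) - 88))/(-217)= 6318/157783273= 0.00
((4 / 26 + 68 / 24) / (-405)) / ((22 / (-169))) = 3029 / 53460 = 0.06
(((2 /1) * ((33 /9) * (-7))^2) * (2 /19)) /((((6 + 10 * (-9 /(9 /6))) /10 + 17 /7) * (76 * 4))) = -207515 /1351584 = -0.15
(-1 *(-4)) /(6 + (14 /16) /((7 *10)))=320 /481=0.67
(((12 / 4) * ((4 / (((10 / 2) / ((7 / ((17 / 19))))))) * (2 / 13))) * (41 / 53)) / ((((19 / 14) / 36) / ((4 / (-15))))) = -4628736 / 292825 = -15.81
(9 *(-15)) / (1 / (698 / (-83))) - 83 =87341 / 83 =1052.30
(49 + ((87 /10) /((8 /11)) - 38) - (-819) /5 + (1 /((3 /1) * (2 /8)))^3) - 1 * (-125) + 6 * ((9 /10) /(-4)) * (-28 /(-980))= 23745529 /75600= 314.09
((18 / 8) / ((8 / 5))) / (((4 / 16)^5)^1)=1440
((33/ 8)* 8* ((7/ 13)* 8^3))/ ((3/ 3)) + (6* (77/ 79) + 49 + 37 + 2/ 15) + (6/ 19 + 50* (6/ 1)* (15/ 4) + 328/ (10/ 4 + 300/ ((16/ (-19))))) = 170870843797/ 16566537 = 10314.22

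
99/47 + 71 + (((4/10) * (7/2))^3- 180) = -611879/5875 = -104.15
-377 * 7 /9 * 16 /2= -21112 /9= -2345.78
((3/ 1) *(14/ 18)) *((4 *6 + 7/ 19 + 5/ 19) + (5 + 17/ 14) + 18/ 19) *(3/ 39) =5.71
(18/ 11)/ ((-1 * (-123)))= 6/ 451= 0.01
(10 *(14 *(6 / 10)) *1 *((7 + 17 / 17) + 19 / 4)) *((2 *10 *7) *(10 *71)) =106457400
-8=-8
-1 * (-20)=20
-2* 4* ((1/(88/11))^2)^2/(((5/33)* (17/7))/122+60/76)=-267729/108632320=-0.00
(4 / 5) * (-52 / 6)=-104 / 15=-6.93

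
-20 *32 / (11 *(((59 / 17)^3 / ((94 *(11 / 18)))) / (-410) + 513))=-60591046400 / 534240768519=-0.11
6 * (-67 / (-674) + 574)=1160829 / 337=3444.60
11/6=1.83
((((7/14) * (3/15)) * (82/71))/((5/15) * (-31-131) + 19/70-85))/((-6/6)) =574/689481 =0.00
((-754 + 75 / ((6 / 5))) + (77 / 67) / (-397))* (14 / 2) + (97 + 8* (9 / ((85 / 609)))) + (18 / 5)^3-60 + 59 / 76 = -18214915499369 / 4295738500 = -4240.23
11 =11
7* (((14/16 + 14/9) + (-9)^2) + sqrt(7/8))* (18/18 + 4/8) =21* sqrt(14)/8 + 42049/48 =885.84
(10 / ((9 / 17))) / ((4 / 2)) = 85 / 9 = 9.44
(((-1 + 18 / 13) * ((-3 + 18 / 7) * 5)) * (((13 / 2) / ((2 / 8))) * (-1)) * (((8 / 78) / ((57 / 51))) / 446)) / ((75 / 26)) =136 / 88977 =0.00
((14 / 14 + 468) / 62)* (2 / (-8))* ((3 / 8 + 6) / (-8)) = 23919 / 15872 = 1.51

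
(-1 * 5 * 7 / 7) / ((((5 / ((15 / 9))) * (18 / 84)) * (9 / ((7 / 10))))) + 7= 518 / 81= 6.40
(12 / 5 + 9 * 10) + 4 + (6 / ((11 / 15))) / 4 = 10829 / 110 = 98.45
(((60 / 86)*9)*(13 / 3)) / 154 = 585 / 3311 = 0.18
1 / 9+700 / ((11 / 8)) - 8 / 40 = 251956 / 495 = 509.00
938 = 938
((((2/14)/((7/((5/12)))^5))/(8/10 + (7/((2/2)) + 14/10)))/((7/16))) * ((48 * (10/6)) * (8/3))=78125/13808345481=0.00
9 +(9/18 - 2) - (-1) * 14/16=8.38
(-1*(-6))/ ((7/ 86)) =516/ 7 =73.71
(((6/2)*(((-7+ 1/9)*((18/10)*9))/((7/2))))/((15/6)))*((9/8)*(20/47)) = -30132/1645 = -18.32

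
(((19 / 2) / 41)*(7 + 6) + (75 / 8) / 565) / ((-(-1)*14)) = 16037 / 74128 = 0.22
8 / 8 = 1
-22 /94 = -11 /47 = -0.23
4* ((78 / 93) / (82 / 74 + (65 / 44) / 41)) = 6941792 / 2367439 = 2.93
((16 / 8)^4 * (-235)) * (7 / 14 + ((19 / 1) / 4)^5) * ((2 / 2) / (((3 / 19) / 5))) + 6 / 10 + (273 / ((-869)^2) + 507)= -287970016.23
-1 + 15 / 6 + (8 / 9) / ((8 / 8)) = 2.39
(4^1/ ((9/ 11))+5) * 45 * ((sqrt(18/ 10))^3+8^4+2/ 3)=2403 * sqrt(5)/ 5+5469050/ 3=1824091.32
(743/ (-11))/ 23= -743/ 253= -2.94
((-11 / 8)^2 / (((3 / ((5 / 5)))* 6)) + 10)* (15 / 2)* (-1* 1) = -58205 / 768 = -75.79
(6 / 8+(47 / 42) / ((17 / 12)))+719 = 342977 / 476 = 720.54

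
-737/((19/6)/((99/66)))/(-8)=43.64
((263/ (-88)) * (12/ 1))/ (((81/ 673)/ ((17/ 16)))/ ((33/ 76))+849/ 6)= -9026949/ 35681497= -0.25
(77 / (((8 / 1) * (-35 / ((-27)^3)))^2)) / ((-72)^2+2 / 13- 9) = 55401129927 / 753502400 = 73.52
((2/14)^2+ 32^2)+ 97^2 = 511218/49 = 10433.02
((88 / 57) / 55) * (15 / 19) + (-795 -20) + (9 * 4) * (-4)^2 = -86271 / 361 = -238.98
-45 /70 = -9 /14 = -0.64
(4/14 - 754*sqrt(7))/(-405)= 4.92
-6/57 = -2/19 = -0.11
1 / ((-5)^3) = -1 / 125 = -0.01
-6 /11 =-0.55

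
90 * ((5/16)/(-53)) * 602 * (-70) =2370375/106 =22362.03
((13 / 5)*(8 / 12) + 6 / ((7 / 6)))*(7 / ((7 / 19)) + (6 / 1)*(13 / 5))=124906 / 525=237.92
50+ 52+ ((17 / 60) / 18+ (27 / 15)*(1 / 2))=111149 / 1080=102.92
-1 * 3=-3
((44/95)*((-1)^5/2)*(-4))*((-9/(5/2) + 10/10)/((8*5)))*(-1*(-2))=-286/2375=-0.12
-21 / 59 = -0.36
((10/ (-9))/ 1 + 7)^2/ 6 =2809/ 486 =5.78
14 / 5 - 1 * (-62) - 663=-2991 / 5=-598.20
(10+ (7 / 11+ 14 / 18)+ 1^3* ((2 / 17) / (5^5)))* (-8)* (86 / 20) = -10325409056 / 26296875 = -392.65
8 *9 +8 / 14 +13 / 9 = 4663 / 63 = 74.02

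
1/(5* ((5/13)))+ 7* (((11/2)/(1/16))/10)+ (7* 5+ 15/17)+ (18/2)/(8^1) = 337033/3400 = 99.13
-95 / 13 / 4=-95 / 52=-1.83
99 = 99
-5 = -5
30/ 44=15/ 22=0.68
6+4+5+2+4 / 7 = 123 / 7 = 17.57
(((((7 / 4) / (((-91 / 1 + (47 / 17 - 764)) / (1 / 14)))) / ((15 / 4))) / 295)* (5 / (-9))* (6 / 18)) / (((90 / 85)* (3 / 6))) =289 / 6231433680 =0.00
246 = 246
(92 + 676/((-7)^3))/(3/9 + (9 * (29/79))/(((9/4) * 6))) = 7318560/46991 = 155.74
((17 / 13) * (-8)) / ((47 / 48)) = -6528 / 611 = -10.68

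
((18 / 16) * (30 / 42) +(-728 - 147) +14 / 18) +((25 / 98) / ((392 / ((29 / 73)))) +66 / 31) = -681713063987 / 782418672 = -871.29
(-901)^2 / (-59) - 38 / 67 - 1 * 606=-56788427 / 3953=-14365.91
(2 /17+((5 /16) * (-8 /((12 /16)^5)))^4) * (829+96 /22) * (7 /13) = 46853086077830535538 /8476372878831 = 5527492.33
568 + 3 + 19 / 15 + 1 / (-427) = 3665353 / 6405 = 572.26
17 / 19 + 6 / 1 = 131 / 19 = 6.89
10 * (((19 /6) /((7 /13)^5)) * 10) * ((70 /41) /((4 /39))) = 11463671375 /98441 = 116452.20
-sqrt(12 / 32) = -sqrt(6) / 4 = -0.61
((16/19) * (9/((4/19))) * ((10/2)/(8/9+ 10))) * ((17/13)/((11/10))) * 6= 826200/7007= 117.91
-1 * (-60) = 60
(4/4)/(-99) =-1/99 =-0.01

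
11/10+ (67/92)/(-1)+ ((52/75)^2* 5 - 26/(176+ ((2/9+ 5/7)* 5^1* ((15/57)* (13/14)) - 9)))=764286344923/291638263500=2.62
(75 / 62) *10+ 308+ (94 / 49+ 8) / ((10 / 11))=2513998 / 7595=331.01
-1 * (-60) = 60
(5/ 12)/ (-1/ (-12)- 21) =-5/ 251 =-0.02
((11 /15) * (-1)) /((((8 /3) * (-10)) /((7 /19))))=77 /7600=0.01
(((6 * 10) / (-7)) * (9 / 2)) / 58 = -0.67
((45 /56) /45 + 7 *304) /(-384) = -39723 /7168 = -5.54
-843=-843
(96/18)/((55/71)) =1136/165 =6.88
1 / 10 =0.10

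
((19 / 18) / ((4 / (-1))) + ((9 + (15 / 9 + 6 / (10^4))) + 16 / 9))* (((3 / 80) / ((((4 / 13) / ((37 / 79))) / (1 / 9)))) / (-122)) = -32957639 / 52045200000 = -0.00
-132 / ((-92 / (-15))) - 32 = -1231 / 23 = -53.52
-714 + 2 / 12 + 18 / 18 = -4277 / 6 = -712.83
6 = 6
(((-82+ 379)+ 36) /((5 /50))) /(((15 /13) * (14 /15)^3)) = 4870125 /1372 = 3549.65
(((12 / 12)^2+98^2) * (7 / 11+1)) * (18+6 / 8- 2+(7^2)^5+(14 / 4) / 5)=97674297633081 / 22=4439740801503.68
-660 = -660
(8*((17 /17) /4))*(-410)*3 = -2460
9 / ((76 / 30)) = 135 / 38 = 3.55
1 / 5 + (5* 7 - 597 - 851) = -7064 / 5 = -1412.80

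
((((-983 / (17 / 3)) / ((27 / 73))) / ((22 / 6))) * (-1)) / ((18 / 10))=358795 / 5049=71.06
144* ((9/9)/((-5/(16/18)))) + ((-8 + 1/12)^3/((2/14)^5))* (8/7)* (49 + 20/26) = -474318623.04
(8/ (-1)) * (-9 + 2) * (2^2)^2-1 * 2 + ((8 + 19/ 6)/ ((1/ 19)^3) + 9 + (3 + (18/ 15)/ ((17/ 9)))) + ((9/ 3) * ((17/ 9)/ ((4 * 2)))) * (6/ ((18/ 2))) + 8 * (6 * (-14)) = 235091459/ 3060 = 76827.27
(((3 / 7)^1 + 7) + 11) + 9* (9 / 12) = 705 / 28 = 25.18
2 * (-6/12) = -1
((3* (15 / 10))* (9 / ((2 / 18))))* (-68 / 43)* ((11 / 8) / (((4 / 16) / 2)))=-272646 / 43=-6340.60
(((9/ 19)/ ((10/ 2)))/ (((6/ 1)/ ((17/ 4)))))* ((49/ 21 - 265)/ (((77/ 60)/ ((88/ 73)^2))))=-14146176/ 708757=-19.96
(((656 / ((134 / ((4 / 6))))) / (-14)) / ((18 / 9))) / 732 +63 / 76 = 16218187 / 19568556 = 0.83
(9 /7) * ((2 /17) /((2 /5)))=45 /119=0.38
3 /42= 1 /14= 0.07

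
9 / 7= 1.29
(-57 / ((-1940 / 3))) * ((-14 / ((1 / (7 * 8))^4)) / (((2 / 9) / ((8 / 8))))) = -26486756352 / 485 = -54611868.77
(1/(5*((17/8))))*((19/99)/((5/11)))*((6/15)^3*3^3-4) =-43168/478125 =-0.09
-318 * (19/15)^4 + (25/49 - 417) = -1021272274/826875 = -1235.10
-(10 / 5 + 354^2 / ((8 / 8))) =-125318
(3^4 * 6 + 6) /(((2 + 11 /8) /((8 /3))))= 10496 /27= 388.74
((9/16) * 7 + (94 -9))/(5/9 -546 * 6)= -12807/471664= -0.03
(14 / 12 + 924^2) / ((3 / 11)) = 56349293 / 18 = 3130516.28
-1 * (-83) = 83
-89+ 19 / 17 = -1494 / 17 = -87.88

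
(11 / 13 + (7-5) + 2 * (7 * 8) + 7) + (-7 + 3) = 1532 / 13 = 117.85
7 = 7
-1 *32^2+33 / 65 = -66527 / 65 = -1023.49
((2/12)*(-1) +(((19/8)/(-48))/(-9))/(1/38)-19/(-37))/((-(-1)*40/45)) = 35533/56832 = 0.63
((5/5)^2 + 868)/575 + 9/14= 17341/8050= 2.15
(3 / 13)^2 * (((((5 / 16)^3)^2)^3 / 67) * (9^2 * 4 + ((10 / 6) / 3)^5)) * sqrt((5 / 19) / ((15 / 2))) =72994235992431640625 * sqrt(114) / 19997057185208572031416890556416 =0.00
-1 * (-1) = 1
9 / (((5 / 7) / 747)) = 47061 / 5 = 9412.20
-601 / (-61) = 9.85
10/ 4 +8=21/ 2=10.50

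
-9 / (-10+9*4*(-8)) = 9 / 298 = 0.03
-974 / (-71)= 974 / 71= 13.72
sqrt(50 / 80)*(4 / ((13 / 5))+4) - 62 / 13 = -62 / 13+18*sqrt(10) / 13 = -0.39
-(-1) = 1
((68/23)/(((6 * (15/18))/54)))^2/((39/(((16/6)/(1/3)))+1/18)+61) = 970818048/62779075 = 15.46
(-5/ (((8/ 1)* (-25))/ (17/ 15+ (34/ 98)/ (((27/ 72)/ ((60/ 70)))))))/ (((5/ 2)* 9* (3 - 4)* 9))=-9911/ 41674500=-0.00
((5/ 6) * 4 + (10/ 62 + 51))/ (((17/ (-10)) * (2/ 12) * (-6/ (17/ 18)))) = 25340/ 837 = 30.27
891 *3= 2673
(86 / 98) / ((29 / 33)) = 1.00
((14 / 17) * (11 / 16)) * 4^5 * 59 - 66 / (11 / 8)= 580688 / 17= 34158.12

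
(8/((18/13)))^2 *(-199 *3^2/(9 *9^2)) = -538096/6561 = -82.01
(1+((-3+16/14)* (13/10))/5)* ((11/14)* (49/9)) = 1991/900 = 2.21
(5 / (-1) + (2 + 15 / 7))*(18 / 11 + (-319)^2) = -6716334 / 77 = -87225.12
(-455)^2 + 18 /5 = 1035143 /5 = 207028.60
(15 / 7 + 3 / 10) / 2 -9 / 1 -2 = -9.78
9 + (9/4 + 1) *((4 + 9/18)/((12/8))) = 75/4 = 18.75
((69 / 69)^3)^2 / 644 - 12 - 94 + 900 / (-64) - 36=-402013 / 2576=-156.06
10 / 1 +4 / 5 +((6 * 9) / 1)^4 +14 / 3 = 127546072 / 15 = 8503071.47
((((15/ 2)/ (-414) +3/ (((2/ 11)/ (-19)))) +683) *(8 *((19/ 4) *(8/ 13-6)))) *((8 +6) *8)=-7595246960/ 897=-8467387.92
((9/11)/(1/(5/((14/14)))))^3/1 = 91125/1331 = 68.46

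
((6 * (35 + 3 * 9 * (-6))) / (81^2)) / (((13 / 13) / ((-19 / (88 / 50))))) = 60325 / 48114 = 1.25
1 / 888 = 0.00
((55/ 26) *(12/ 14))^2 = 27225/ 8281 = 3.29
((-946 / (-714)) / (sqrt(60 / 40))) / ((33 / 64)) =2752*sqrt(6) / 3213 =2.10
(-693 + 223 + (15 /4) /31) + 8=-57273 /124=-461.88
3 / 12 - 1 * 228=-911 / 4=-227.75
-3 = -3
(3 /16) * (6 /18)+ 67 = 1073 /16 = 67.06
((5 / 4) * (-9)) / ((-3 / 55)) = 825 / 4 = 206.25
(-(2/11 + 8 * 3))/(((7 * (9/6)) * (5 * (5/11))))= -76/75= -1.01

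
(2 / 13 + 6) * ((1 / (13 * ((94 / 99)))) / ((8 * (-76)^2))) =495 / 45878768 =0.00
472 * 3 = 1416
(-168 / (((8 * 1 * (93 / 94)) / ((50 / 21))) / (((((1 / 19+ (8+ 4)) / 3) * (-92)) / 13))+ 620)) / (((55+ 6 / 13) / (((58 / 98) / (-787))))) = 111991167600 / 30475370898553903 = 0.00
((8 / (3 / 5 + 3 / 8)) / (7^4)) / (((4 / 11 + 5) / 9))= 10560 / 1841567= 0.01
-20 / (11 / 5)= -100 / 11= -9.09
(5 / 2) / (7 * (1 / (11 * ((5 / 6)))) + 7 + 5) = 275 / 1404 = 0.20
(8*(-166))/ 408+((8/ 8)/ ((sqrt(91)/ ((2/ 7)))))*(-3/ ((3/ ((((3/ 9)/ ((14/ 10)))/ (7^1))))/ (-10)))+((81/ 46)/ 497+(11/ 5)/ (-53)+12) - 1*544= -535.28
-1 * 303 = -303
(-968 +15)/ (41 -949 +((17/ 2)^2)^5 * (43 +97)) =-243968/ 70559786283267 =-0.00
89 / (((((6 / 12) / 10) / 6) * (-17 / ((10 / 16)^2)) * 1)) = -33375 / 136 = -245.40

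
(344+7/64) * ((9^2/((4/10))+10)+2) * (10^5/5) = 5904916875/4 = 1476229218.75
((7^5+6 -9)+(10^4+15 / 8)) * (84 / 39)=57735.73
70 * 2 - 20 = 120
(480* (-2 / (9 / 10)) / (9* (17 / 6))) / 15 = -1280 / 459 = -2.79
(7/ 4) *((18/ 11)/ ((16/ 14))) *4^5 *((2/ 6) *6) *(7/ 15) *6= 790272/ 55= 14368.58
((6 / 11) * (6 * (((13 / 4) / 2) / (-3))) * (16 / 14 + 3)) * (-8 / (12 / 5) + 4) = -377 / 77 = -4.90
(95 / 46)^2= 9025 / 2116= 4.27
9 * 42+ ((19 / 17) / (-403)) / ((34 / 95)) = 88047247 / 232934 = 377.99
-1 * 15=-15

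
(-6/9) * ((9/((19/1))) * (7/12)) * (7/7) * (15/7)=-15/38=-0.39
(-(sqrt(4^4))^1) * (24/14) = -27.43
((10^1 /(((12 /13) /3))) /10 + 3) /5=5 /4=1.25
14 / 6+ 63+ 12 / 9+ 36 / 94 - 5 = 8749 / 141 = 62.05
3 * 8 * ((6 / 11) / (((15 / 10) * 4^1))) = 2.18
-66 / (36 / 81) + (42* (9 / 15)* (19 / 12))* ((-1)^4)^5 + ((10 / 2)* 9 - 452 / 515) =-33206 / 515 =-64.48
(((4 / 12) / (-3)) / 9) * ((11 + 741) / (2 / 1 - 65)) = 752 / 5103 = 0.15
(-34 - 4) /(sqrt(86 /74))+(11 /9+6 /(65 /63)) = 4117 /585 - 38 * sqrt(1591) /43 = -28.21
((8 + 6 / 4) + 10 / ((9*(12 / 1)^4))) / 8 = 886469 / 746496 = 1.19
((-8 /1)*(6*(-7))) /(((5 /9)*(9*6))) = 56 /5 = 11.20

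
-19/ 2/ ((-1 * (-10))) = -19/ 20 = -0.95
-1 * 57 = -57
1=1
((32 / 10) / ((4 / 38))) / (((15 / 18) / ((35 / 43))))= 6384 / 215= 29.69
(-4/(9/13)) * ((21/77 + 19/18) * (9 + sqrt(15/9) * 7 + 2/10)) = -314548/4455 - 47866 * sqrt(15)/2673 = -139.96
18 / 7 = 2.57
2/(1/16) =32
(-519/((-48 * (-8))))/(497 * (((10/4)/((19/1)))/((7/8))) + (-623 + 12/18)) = 9861/3995264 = 0.00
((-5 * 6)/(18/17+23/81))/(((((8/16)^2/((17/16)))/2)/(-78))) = 27388530/1849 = 14812.62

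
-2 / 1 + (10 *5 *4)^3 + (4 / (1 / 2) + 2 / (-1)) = 8000004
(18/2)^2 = 81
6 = 6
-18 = -18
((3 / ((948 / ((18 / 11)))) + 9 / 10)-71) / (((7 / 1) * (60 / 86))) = -14.35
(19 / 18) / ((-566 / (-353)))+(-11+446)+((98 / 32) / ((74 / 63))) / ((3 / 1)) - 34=1213880983 / 3015648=402.53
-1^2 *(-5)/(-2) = -5/2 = -2.50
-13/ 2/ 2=-13/ 4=-3.25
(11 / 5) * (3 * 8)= 264 / 5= 52.80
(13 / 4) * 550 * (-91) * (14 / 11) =-207025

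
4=4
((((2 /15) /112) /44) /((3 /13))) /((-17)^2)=13 /32044320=0.00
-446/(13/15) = -6690/13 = -514.62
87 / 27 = 29 / 9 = 3.22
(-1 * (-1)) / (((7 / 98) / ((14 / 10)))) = 98 / 5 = 19.60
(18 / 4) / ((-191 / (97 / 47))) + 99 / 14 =441306 / 62839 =7.02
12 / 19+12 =240 / 19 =12.63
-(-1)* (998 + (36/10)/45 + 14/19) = 474438/475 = 998.82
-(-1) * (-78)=-78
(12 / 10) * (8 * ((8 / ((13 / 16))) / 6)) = 15.75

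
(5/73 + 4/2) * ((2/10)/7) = 151/2555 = 0.06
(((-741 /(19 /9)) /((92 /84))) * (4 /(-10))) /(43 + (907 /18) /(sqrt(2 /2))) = 265356 /193315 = 1.37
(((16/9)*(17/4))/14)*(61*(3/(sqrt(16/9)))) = 1037/14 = 74.07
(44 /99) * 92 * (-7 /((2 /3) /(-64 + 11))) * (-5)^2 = 1706600 /3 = 568866.67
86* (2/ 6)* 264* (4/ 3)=30272/ 3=10090.67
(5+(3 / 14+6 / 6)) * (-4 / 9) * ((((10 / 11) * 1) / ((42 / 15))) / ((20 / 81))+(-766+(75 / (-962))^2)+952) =-64516992607 / 124703579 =-517.36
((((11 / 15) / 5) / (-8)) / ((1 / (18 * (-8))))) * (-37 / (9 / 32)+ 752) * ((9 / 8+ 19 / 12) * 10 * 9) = 399256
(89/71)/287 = 89/20377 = 0.00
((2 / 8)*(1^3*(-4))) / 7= -1 / 7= -0.14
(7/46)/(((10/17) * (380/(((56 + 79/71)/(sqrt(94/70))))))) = 96509 * sqrt(1645)/116661520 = 0.03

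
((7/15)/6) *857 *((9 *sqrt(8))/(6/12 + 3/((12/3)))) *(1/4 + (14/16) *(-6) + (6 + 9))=47992 *sqrt(2)/5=13574.19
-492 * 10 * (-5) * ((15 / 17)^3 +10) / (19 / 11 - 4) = -568314120 / 4913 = -115675.58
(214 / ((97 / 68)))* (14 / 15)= 203728 / 1455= 140.02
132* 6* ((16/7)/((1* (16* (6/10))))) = 1320/7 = 188.57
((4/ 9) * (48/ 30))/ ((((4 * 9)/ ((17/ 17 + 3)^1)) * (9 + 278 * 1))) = 32/ 116235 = 0.00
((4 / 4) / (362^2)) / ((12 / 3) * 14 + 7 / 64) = 16 / 117644751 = 0.00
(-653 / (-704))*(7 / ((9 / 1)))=4571 / 6336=0.72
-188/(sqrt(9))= -188/3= -62.67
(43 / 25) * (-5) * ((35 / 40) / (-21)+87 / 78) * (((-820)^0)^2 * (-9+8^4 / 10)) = -5770643 / 1560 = -3699.13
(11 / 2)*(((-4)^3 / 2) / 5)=-176 / 5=-35.20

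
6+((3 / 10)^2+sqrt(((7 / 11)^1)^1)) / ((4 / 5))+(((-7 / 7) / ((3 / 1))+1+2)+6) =5 * sqrt(77) / 44+3547 / 240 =15.78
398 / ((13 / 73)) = 29054 / 13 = 2234.92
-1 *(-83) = 83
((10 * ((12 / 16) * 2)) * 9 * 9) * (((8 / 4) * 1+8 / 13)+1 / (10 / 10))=57105 / 13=4392.69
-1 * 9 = -9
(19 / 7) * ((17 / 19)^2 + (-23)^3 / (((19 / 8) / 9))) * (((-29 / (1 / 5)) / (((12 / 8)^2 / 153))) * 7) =164111486620 / 19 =8637446664.21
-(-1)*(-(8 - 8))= 0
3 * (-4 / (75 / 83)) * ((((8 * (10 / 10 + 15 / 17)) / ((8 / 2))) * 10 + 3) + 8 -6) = -9628 / 17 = -566.35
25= 25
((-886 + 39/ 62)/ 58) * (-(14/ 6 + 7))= 384251/ 2697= 142.47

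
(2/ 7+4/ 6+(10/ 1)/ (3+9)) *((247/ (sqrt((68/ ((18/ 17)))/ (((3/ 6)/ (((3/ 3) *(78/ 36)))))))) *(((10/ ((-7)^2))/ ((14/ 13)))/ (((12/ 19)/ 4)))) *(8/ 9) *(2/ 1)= 2346500 *sqrt(78)/ 367353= 56.41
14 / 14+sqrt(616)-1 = 24.82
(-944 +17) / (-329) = 927 / 329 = 2.82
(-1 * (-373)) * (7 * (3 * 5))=39165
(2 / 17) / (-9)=-2 / 153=-0.01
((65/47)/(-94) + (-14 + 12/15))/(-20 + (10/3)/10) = 875739/1303310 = 0.67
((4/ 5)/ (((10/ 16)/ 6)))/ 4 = 48/ 25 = 1.92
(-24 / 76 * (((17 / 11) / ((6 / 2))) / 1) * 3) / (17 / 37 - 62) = 1258 / 158631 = 0.01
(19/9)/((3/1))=19/27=0.70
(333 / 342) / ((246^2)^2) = 37 / 139163077728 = 0.00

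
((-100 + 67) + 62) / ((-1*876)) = -29 / 876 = -0.03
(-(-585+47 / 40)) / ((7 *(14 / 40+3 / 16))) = 46706 / 301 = 155.17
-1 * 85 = -85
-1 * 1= -1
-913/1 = -913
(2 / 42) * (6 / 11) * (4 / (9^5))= 8 / 4546773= 0.00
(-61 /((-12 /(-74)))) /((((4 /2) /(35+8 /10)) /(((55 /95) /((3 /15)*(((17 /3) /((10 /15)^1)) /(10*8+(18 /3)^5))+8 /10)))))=-1586923784 /325755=-4871.53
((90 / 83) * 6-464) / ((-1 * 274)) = 18986 / 11371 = 1.67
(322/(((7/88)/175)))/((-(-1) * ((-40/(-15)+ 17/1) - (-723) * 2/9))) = 2125200/541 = 3928.28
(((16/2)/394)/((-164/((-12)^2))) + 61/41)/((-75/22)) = -261206/605775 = -0.43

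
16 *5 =80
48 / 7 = 6.86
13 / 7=1.86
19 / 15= 1.27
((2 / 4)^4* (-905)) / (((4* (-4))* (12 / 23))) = 20815 / 3072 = 6.78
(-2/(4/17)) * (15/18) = -85/12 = -7.08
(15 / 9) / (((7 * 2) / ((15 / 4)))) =25 / 56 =0.45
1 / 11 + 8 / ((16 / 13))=145 / 22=6.59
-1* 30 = -30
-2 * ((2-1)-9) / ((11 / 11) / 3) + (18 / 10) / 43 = 10329 / 215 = 48.04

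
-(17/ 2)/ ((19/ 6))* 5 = -13.42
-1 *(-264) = 264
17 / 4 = 4.25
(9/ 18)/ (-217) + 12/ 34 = 2587/ 7378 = 0.35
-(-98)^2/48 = -2401/12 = -200.08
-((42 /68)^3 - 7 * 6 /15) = 503951 /196520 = 2.56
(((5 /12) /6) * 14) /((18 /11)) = 385 /648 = 0.59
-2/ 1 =-2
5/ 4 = 1.25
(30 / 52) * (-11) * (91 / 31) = -1155 / 62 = -18.63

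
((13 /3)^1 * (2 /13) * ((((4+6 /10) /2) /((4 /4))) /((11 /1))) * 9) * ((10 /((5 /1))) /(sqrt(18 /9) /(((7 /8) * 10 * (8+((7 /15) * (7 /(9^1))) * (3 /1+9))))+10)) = 5680374 /22639133 - 26271 * sqrt(2) /113195665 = 0.25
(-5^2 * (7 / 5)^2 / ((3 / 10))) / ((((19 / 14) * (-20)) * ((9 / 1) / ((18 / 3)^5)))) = 98784 / 19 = 5199.16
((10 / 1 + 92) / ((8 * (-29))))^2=2601 / 13456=0.19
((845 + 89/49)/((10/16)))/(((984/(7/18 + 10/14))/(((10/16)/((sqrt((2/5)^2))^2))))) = 5.93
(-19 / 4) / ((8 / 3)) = -57 / 32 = -1.78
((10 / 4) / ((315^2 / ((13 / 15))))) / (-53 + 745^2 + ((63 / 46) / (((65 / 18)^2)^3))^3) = 0.00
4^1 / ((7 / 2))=1.14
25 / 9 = 2.78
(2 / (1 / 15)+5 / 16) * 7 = 3395 / 16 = 212.19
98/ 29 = 3.38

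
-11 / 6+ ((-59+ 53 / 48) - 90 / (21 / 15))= -124.01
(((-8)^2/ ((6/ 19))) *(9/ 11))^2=3326976/ 121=27495.67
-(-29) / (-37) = -29 / 37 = -0.78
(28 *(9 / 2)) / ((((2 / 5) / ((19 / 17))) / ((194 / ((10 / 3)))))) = 348327 / 17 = 20489.82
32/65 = 0.49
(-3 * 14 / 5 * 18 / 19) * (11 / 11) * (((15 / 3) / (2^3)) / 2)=-189 / 76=-2.49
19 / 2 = 9.50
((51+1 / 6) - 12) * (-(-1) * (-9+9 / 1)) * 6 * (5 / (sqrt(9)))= 0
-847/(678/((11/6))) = -9317/4068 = -2.29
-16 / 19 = -0.84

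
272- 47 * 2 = 178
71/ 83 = 0.86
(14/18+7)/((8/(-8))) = -70/9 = -7.78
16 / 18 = 8 / 9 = 0.89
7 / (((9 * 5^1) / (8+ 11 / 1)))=133 / 45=2.96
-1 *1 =-1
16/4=4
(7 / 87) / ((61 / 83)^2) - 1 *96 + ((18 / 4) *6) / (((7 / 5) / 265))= 11364126442 / 2266089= 5014.86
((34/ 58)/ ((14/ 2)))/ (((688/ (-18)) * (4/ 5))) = -765/ 279328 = -0.00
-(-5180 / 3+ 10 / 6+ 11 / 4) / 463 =6889 / 1852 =3.72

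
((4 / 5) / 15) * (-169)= -676 / 75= -9.01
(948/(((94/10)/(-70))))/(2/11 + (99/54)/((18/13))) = -394178400/84083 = -4687.97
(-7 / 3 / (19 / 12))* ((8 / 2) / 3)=-112 / 57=-1.96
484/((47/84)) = 40656/47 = 865.02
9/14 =0.64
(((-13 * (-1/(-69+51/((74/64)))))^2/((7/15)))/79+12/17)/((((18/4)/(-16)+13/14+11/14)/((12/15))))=242684771456/609465399705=0.40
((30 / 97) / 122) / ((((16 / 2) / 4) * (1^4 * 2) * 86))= 15 / 2035448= 0.00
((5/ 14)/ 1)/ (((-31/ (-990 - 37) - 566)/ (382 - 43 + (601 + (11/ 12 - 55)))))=-54590185/ 97650168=-0.56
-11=-11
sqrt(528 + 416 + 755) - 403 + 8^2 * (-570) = -36883 + sqrt(1699) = -36841.78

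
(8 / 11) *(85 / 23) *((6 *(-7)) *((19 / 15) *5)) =-180880 / 253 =-714.94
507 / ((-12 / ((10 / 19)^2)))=-4225 / 361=-11.70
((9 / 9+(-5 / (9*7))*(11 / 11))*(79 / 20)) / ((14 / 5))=2291 / 1764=1.30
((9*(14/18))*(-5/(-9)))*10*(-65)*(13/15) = -59150/27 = -2190.74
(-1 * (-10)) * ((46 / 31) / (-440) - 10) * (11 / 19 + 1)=-157.95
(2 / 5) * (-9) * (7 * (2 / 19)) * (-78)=19656 / 95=206.91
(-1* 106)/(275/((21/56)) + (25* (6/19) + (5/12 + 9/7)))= -0.14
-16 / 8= -2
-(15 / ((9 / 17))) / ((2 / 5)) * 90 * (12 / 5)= -15300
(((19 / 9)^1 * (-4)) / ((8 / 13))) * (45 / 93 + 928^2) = -6594089593 / 558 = -11817364.86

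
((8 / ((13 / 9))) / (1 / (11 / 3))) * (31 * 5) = 40920 / 13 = 3147.69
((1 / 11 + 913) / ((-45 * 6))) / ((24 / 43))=-1333 / 220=-6.06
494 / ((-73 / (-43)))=290.99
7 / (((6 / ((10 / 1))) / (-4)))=-140 / 3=-46.67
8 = 8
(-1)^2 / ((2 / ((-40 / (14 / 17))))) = -170 / 7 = -24.29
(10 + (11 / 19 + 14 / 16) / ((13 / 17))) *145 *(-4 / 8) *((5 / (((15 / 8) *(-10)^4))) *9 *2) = -157383 / 38000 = -4.14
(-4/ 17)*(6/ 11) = -24/ 187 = -0.13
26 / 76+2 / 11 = 219 / 418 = 0.52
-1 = -1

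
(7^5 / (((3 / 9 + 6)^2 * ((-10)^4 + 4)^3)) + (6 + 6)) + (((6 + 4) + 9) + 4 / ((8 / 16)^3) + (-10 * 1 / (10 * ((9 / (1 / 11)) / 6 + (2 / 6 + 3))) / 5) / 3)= 13547607131610248717 / 215052857115346880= 63.00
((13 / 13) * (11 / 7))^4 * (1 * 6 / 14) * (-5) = -219615 / 16807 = -13.07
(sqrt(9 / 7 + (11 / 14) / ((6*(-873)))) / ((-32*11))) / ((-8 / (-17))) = -17*sqrt(192034101) / 34417152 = -0.01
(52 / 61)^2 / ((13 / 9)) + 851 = 3168443 / 3721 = 851.50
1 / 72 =0.01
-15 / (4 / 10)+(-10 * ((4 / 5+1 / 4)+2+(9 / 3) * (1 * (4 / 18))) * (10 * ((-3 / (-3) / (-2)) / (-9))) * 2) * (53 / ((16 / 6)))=-61795 / 72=-858.26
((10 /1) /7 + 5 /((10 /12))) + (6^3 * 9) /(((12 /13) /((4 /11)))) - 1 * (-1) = 59617 /77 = 774.25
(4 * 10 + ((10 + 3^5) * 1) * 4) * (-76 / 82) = -39976 / 41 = -975.02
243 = 243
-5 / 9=-0.56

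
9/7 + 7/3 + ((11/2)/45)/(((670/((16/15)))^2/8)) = 28785732212/7953946875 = 3.62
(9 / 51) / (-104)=-3 / 1768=-0.00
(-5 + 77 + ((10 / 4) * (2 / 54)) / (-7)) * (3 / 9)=27211 / 1134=24.00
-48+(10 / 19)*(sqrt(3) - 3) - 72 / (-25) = -22182 / 475+10*sqrt(3) / 19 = -45.79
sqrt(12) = 2* sqrt(3) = 3.46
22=22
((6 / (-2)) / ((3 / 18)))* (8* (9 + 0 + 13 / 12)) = -1452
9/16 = 0.56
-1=-1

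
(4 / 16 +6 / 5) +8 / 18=341 / 180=1.89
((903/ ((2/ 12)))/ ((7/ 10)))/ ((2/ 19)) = 73530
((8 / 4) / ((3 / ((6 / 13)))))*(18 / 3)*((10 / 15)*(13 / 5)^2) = 208 / 25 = 8.32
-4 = -4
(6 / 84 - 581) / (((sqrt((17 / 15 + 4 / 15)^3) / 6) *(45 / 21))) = -8133 *sqrt(35) / 49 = -981.95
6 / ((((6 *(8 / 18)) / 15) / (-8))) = -270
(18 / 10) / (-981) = -0.00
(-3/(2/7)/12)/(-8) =7/64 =0.11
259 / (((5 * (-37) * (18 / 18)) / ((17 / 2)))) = -11.90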